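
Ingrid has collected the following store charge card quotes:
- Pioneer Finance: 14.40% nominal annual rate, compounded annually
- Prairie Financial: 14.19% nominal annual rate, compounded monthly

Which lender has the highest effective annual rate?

Pioneer Finance: compounded annually, EAR = 14.400%
Prairie Financial: (1 + 0.1419/12)^12 − 1 = 15.150%
The highest effective annual rate is Prairie Financial at 15.150%.

Prairie Financial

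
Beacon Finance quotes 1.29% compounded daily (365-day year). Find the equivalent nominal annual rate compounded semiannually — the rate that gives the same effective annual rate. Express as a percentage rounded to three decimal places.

1.294%

EAR = (1 + 0.0129/365)^365 − 1 = 0.012983.
Solve (1 + r/2)^2 = 1.012983: r/2 = 1.012983^(1/2) − 1 = 0.006471, so r = 0.012941 = 1.294%.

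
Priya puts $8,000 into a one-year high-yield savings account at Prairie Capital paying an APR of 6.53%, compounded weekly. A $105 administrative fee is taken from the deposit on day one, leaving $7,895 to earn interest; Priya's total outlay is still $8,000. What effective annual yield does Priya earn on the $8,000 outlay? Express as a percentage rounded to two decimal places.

Value after one year: 7,895 × (1 + 0.0653/52)^52 = 7,895 × 1.067435 = $8,427.40.
Effective yield on the $8,000 outlay: 8,427.40 / 8,000 − 1 = 0.053425 = 5.34%.

5.34%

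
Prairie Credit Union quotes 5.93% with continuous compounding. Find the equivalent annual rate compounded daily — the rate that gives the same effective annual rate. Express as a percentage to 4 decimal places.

5.9305%

EAR under continuous compounding: e^0.0593 − 1 = 0.061094.
Solve (1 + r/365)^365 = 1.061094: r/365 = 1.061094^(1/365) − 1 = 0.000162, so r = 0.059305 = 5.9305%.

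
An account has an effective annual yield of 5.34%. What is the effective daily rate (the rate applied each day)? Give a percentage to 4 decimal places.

The per-day rate i satisfies (1 + i)^365 = 1 + 0.0534.
i = 1.0534^(1/365) − 1 = 0.0001425 = 0.0143%.

0.0143%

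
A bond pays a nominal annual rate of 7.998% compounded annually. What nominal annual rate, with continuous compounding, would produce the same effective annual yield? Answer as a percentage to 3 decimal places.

Compounded annually, EAR = nominal = 0.079980.
Equivalent continuous rate: r = ln(1 + 0.079980) = 0.076943 = 7.694%.

7.694%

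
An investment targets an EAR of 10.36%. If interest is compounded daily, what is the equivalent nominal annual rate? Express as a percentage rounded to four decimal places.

9.8591%

(1 + r/365)^365 − 1 = 0.1036, so 1 + r/365 = 1.1036^(1/365).
r/365 = 0.000270, so r = 0.098591 = 9.8591%.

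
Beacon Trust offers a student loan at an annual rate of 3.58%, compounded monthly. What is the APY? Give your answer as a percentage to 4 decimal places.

EAR = (1 + 0.0358/12)^12 − 1.
= (1 + 0.002983)^12 − 1 = 1.036393 − 1 = 3.6393%.

3.6393%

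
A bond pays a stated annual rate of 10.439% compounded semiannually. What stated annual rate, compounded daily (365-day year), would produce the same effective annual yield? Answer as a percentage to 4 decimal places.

EAR = (1 + 0.10439/2)^2 − 1 = 0.107114.
Solve (1 + r/365)^365 = 1.107114: r/365 = 1.107114^(1/365) − 1 = 0.000279, so r = 0.101771 = 10.1771%.

10.1771%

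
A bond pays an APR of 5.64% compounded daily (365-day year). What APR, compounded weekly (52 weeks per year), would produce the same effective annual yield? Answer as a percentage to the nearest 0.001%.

EAR = (1 + 0.0564/365)^365 − 1 = 0.058016.
Solve (1 + r/52)^52 = 1.058016: r/52 = 1.058016^(1/52) − 1 = 0.001085, so r = 0.056426 = 5.643%.

5.643%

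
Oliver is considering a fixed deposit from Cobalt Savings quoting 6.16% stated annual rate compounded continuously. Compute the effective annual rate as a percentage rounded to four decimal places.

6.3537%

With continuous compounding, EAR = e^0.0616 − 1.
e^0.0616 = 1.063537, so EAR = 0.063537 = 6.3537%.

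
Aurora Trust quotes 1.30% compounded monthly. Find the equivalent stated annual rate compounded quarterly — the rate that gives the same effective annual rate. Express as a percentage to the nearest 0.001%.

1.301%

EAR = (1 + 0.0130/12)^12 − 1 = 0.013078.
Solve (1 + r/4)^4 = 1.013078: r/4 = 1.013078^(1/4) − 1 = 0.003254, so r = 0.013014 = 1.301%.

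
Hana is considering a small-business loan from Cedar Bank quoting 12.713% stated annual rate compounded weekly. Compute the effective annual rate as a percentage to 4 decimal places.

13.5388%

EAR = (1 + 0.12713/52)^52 − 1.
= (1 + 0.002445)^52 − 1 = 1.135388 − 1 = 13.5388%.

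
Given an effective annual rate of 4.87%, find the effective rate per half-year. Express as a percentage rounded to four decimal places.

2.4061%

The per-half-year rate i satisfies (1 + i)^2 = 1 + 0.0487.
i = 1.0487^(1/2) − 1 = 0.0240605 = 2.4061%.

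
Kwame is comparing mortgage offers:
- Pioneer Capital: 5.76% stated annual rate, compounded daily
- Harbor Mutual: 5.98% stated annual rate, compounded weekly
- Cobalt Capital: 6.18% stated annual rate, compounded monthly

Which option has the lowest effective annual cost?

Pioneer Capital: (1 + 0.0576/365)^365 − 1 = 5.929%
Harbor Mutual: (1 + 0.0598/52)^52 − 1 = 6.159%
Cobalt Capital: (1 + 0.0618/12)^12 − 1 = 6.358%
The lowest effective annual rate is Pioneer Capital at 5.929%.

Pioneer Capital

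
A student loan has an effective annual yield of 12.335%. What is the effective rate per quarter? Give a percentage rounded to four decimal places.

The per-quarter rate i satisfies (1 + i)^4 = 1 + 0.12335.
i = 1.12335^(1/4) − 1 = 0.0295057 = 2.9506%.

2.9506%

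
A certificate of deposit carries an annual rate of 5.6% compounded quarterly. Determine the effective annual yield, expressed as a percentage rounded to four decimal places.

EAR = (1 + 0.056/4)^4 − 1.
= (1 + 0.014000)^4 − 1 = 1.057187 − 1 = 5.7187%.

5.7187%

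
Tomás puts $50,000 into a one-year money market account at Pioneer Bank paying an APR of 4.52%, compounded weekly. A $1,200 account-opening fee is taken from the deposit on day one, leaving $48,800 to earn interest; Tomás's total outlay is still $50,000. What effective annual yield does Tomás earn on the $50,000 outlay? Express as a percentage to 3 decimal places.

Value after one year: 48,800 × (1 + 0.0452/52)^52 = 48,800 × 1.046217 = $51,055.37.
Effective yield on the $50,000 outlay: 51,055.37 / 50,000 − 1 = 0.021107 = 2.111%.

2.111%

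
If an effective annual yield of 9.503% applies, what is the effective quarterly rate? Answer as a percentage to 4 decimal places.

The per-quarter rate i satisfies (1 + i)^4 = 1 + 0.09503.
i = 1.09503^(1/4) − 1 = 0.0229549 = 2.2955%.

2.2955%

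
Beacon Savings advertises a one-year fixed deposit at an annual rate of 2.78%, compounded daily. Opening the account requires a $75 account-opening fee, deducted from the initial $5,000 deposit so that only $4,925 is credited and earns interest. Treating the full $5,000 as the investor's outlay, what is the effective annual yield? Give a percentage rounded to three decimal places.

Value after one year: 4,925 × (1 + 0.0278/365)^365 = 4,925 × 1.028189 = $5,063.83.
Effective yield on the $5,000 outlay: 5,063.83 / 5,000 − 1 = 0.012766 = 1.277%.

1.277%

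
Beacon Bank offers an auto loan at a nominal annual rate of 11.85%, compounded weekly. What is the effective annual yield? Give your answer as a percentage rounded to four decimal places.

12.5655%

EAR = (1 + 0.1185/52)^52 − 1.
= (1 + 0.002279)^52 − 1 = 1.125655 − 1 = 12.5655%.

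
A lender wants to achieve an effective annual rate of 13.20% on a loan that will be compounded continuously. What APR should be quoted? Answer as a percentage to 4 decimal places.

12.3986%

Continuous: nominal r satisfies e^r − 1 = 0.1320.
r = ln(1 + 0.1320) = ln(1.1320) = 0.123986 = 12.3986%.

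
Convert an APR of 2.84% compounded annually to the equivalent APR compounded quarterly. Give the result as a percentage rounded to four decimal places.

Compounded annually, EAR = nominal = 0.028400.
Solve (1 + r/4)^4 = 1.028400: r/4 = 1.028400^(1/4) − 1 = 0.007026, so r = 0.028102 = 2.8102%.

2.8102%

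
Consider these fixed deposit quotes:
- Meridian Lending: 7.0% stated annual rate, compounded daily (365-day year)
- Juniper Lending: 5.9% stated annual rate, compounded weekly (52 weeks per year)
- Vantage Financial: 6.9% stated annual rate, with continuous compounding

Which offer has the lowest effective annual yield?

Juniper Lending

Meridian Lending: (1 + 0.070/365)^365 − 1 = 7.250%
Juniper Lending: (1 + 0.059/52)^52 − 1 = 6.074%
Vantage Financial: e^0.069 − 1 = 7.144%
The lowest effective annual rate is Juniper Lending at 6.074%.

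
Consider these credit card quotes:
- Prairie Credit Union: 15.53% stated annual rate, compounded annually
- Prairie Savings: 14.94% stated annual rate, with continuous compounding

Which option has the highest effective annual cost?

Prairie Credit Union: compounded annually, EAR = 15.530%
Prairie Savings: e^0.1494 − 1 = 16.114%
The highest effective annual rate is Prairie Savings at 16.114%.

Prairie Savings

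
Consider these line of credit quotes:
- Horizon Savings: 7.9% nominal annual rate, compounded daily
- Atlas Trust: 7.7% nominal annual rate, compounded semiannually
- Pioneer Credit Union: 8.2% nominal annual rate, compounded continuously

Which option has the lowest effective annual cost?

Atlas Trust

Horizon Savings: (1 + 0.079/365)^365 − 1 = 8.220%
Atlas Trust: (1 + 0.077/2)^2 − 1 = 7.848%
Pioneer Credit Union: e^0.082 − 1 = 8.546%
The lowest effective annual rate is Atlas Trust at 7.848%.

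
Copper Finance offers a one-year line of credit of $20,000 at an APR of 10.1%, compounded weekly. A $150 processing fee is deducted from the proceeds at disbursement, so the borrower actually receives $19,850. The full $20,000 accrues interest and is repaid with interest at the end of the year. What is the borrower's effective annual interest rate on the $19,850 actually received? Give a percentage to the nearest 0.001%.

11.453%

Amount owed after one year: 20,000 × (1 + 0.101/52)^52 = 20,000 × 1.106168 = $22,123.37.
Effective rate on net proceeds: 22,123.37 / 19,850 − 1 = 0.114527 = 11.453%.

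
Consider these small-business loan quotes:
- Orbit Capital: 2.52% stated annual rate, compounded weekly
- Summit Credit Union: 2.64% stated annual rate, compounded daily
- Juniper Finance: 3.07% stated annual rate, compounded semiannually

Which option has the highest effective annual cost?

Juniper Finance

Orbit Capital: (1 + 0.0252/52)^52 − 1 = 2.551%
Summit Credit Union: (1 + 0.0264/365)^365 − 1 = 2.675%
Juniper Finance: (1 + 0.0307/2)^2 − 1 = 3.094%
The highest effective annual rate is Juniper Finance at 3.094%.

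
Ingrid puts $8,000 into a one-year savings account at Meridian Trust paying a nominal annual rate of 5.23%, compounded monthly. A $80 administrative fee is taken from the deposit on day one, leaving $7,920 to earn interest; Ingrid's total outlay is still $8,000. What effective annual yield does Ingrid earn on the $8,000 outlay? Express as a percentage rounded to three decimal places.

Value after one year: 7,920 × (1 + 0.0523/12)^12 = 7,920 × 1.053572 = $8,344.29.
Effective yield on the $8,000 outlay: 8,344.29 / 8,000 − 1 = 0.043036 = 4.304%.

4.304%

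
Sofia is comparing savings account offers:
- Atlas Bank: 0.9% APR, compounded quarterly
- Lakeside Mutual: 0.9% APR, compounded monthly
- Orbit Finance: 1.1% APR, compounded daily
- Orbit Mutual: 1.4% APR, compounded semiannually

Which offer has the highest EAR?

Orbit Mutual

Atlas Bank: (1 + 0.009/4)^4 − 1 = 0.903%
Lakeside Mutual: (1 + 0.009/12)^12 − 1 = 0.904%
Orbit Finance: (1 + 0.011/365)^365 − 1 = 1.106%
Orbit Mutual: (1 + 0.014/2)^2 − 1 = 1.405%
The highest effective annual rate is Orbit Mutual at 1.405%.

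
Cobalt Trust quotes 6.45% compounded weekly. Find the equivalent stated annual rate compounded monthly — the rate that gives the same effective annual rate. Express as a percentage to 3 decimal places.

6.463%

EAR = (1 + 0.0645/52)^52 − 1 = 0.066583.
Solve (1 + r/12)^12 = 1.066583: r/12 = 1.066583^(1/12) − 1 = 0.005386, so r = 0.064633 = 6.463%.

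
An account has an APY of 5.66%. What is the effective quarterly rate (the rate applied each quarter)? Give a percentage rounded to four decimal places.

The per-quarter rate i satisfies (1 + i)^4 = 1 + 0.0566.
i = 1.0566^(1/4) − 1 = 0.0138592 = 1.3859%.

1.3859%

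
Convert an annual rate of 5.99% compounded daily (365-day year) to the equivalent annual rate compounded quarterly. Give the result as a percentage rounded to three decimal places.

EAR = (1 + 0.0599/365)^365 − 1 = 0.061725.
Solve (1 + r/4)^4 = 1.061725: r/4 = 1.061725^(1/4) − 1 = 0.015086, so r = 0.060346 = 6.035%.

6.035%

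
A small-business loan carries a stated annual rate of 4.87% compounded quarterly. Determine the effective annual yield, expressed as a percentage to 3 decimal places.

EAR = (1 + 0.0487/4)^4 − 1.
= (1 + 0.012175)^4 − 1 = 1.049597 − 1 = 4.960%.

4.960%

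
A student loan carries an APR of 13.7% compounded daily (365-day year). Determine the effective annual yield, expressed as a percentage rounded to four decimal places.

EAR = (1 + 0.137/365)^365 − 1.
= 1.146799 − 1 = 14.6799%.

14.6799%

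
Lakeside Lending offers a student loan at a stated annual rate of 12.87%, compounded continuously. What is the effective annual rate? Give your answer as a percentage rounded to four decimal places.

13.7349%

With continuous compounding, EAR = e^0.1287 − 1.
e^0.1287 = 1.137349, so EAR = 0.137349 = 13.7349%.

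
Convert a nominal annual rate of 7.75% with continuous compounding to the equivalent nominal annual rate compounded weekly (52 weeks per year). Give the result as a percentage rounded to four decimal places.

7.7558%

EAR under continuous compounding: e^0.0775 − 1 = 0.080582.
Solve (1 + r/52)^52 = 1.080582: r/52 = 1.080582^(1/52) − 1 = 0.001491, so r = 0.077558 = 7.7558%.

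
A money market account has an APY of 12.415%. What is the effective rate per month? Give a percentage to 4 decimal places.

The per-month rate i satisfies (1 + i)^12 = 1 + 0.12415.
i = 1.12415^(1/12) − 1 = 0.0098000 = 0.9800%.

0.9800%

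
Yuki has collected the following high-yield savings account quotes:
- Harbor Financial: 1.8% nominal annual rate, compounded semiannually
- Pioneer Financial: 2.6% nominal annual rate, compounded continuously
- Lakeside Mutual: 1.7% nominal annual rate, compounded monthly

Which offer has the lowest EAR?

Harbor Financial: (1 + 0.018/2)^2 − 1 = 1.808%
Pioneer Financial: e^0.026 − 1 = 2.634%
Lakeside Mutual: (1 + 0.017/12)^12 − 1 = 1.713%
The lowest effective annual rate is Lakeside Mutual at 1.713%.

Lakeside Mutual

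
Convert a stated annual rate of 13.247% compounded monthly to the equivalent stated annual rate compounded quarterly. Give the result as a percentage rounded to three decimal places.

13.394%

EAR = (1 + 0.13247/12)^12 − 1 = 0.140816.
Solve (1 + r/4)^4 = 1.140816: r/4 = 1.140816^(1/4) − 1 = 0.033484, so r = 0.133938 = 13.394%.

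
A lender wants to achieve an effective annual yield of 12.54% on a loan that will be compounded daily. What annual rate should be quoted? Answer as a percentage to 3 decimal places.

(1 + r/365)^365 − 1 = 0.1254, so 1 + r/365 = 1.1254^(1/365).
r/365 = 0.000324, so r = 0.118158 = 11.816%.

11.816%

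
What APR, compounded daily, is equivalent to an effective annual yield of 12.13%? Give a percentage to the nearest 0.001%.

11.451%

(1 + r/365)^365 − 1 = 0.1213, so 1 + r/365 = 1.1213^(1/365).
r/365 = 0.000314, so r = 0.114507 = 11.451%.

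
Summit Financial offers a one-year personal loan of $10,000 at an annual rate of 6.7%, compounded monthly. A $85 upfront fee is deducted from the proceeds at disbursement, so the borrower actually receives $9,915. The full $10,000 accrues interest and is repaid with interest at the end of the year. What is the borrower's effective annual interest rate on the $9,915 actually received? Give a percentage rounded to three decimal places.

7.826%

Amount owed after one year: 10,000 × (1 + 0.067/12)^12 = 10,000 × 1.069096 = $10,690.96.
Effective rate on net proceeds: 10,690.96 / 9,915 − 1 = 0.078261 = 7.826%.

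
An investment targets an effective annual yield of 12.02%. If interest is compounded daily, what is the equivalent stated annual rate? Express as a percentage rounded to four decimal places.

11.3525%

(1 + r/365)^365 − 1 = 0.1202, so 1 + r/365 = 1.1202^(1/365).
r/365 = 0.000311, so r = 0.113525 = 11.3525%.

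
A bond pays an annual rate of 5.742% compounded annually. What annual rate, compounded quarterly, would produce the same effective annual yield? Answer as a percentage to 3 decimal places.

Compounded annually, EAR = nominal = 0.057420.
Solve (1 + r/4)^4 = 1.057420: r/4 = 1.057420^(1/4) − 1 = 0.014056, so r = 0.056223 = 5.622%.

5.622%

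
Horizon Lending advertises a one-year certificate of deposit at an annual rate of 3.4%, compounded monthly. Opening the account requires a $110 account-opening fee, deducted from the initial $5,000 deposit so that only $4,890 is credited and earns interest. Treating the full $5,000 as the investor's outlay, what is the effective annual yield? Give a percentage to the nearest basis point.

1.18%

Value after one year: 4,890 × (1 + 0.034/12)^12 = 4,890 × 1.034535 = $5,058.88.
Effective yield on the $5,000 outlay: 5,058.88 / 5,000 − 1 = 0.011775 = 1.18%.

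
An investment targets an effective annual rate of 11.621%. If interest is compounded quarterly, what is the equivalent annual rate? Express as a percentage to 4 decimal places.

11.1464%

(1 + r/4)^4 − 1 = 0.11621, so 1 + r/4 = 1.11621^(1/4).
r/4 = 0.027866, so r = 0.111464 = 11.1464%.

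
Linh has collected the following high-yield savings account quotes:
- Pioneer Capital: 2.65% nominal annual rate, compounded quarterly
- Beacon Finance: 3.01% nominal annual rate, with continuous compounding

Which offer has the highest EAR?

Beacon Finance

Pioneer Capital: (1 + 0.0265/4)^4 − 1 = 2.676%
Beacon Finance: e^0.0301 − 1 = 3.056%
The highest effective annual rate is Beacon Finance at 3.056%.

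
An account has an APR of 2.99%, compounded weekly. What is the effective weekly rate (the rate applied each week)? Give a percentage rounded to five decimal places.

0.05750%

With a nominal annual rate compounded weekly, the periodic rate is the nominal rate divided by 52.
i = 0.0299 / 52 = 0.0005750 = 0.05750%.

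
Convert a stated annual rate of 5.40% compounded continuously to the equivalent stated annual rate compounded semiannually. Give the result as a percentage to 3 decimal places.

5.474%

EAR under continuous compounding: e^0.0540 − 1 = 0.055485.
Solve (1 + r/2)^2 = 1.055485: r/2 = 1.055485^(1/2) − 1 = 0.027368, so r = 0.054736 = 5.474%.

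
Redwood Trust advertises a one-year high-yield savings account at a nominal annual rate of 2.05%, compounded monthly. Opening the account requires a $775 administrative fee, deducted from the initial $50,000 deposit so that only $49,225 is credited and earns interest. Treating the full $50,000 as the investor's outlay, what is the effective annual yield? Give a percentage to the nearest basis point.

0.49%

Value after one year: 49,225 × (1 + 0.0205/12)^12 = 49,225 × 1.020694 = $50,243.65.
Effective yield on the $50,000 outlay: 50,243.65 / 50,000 − 1 = 0.004873 = 0.49%.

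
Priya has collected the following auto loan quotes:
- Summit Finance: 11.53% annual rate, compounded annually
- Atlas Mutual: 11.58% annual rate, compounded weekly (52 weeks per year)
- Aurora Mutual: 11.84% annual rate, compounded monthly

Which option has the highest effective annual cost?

Aurora Mutual

Summit Finance: compounded annually, EAR = 11.530%
Atlas Mutual: (1 + 0.1158/52)^52 − 1 = 12.263%
Aurora Mutual: (1 + 0.1184/12)^12 − 1 = 12.504%
The highest effective annual rate is Aurora Mutual at 12.504%.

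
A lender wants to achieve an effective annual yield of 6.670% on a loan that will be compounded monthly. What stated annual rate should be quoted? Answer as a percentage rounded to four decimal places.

6.4744%

(1 + r/12)^12 − 1 = 0.06670, so 1 + r/12 = 1.06670^(1/12).
r/12 = 0.005395, so r = 0.064744 = 6.4744%.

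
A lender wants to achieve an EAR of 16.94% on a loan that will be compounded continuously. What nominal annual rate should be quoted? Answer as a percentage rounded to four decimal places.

15.6491%

Continuous: nominal r satisfies e^r − 1 = 0.1694.
r = ln(1 + 0.1694) = ln(1.1694) = 0.156491 = 15.6491%.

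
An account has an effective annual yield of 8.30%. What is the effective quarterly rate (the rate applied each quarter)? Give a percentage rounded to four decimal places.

2.0134%

The per-quarter rate i satisfies (1 + i)^4 = 1 + 0.0830.
i = 1.0830^(1/4) − 1 = 0.0201337 = 2.0134%.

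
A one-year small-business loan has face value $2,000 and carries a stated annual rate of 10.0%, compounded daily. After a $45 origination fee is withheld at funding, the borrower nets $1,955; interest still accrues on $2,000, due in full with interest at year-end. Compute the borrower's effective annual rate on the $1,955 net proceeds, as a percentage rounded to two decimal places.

13.06%

Amount owed after one year: 2,000 × (1 + 0.100/365)^365 = 2,000 × 1.105156 = $2,210.31.
Effective rate on net proceeds: 2,210.31 / 1,955 − 1 = 0.130594 = 13.06%.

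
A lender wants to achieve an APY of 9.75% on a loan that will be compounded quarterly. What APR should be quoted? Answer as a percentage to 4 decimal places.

9.4125%

(1 + r/4)^4 − 1 = 0.0975, so 1 + r/4 = 1.0975^(1/4).
r/4 = 0.023531, so r = 0.094125 = 9.4125%.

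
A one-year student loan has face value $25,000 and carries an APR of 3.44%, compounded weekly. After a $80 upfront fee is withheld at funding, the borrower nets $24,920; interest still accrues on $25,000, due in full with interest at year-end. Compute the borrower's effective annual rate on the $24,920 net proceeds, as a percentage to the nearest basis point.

Amount owed after one year: 25,000 × (1 + 0.0344/52)^52 = 25,000 × 1.034987 = $25,874.67.
Effective rate on net proceeds: 25,874.67 / 24,920 − 1 = 0.038309 = 3.83%.

3.83%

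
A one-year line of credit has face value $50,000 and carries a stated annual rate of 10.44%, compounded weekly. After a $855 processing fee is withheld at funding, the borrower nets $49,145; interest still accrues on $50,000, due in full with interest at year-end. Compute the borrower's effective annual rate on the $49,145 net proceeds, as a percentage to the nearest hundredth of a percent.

Amount owed after one year: 50,000 × (1 + 0.1044/52)^52 = 50,000 × 1.109928 = $55,496.41.
Effective rate on net proceeds: 55,496.41 / 49,145 − 1 = 0.129238 = 12.92%.

12.92%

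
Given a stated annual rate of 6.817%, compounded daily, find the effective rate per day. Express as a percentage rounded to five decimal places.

With a nominal annual rate compounded daily, the periodic rate is the nominal rate divided by 365.
i = 0.06817 / 365 = 0.0001868 = 0.01868%.

0.01868%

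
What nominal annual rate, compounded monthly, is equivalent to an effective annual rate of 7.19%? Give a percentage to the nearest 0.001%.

(1 + r/12)^12 − 1 = 0.0719, so 1 + r/12 = 1.0719^(1/12).
r/12 = 0.005803, so r = 0.069634 = 6.963%.

6.963%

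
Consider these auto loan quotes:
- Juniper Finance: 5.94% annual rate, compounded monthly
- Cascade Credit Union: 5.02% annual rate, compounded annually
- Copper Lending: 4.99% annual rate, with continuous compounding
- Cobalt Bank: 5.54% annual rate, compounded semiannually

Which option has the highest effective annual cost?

Juniper Finance

Juniper Finance: (1 + 0.0594/12)^12 − 1 = 6.104%
Cascade Credit Union: compounded annually, EAR = 5.020%
Copper Lending: e^0.0499 − 1 = 5.117%
Cobalt Bank: (1 + 0.0554/2)^2 − 1 = 5.617%
The highest effective annual rate is Juniper Finance at 6.104%.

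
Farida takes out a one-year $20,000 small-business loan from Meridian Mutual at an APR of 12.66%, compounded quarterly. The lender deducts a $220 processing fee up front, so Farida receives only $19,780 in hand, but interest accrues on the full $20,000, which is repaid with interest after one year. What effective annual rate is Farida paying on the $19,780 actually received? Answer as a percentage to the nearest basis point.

14.53%

Amount owed after one year: 20,000 × (1 + 0.1266/4)^4 = 20,000 × 1.132738 = $22,654.76.
Effective rate on net proceeds: 22,654.76 / 19,780 − 1 = 0.145337 = 14.53%.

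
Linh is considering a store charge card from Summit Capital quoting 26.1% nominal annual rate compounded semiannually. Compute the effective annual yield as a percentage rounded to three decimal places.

27.803%

EAR = (1 + 0.261/2)^2 − 1.
= 1.278030 − 1 = 27.803%.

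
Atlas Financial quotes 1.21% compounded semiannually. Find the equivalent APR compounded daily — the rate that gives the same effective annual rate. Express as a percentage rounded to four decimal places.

1.2064%

EAR = (1 + 0.0121/2)^2 − 1 = 0.012137.
Solve (1 + r/365)^365 = 1.012137: r/365 = 1.012137^(1/365) − 1 = 0.000033, so r = 0.012064 = 1.2064%.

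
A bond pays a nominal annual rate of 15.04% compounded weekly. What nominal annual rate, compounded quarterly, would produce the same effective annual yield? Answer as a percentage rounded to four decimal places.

EAR = (1 + 0.1504/52)^52 − 1 = 0.162047.
Solve (1 + r/4)^4 = 1.162047: r/4 = 1.162047^(1/4) − 1 = 0.038259, so r = 0.153038 = 15.3038%.

15.3038%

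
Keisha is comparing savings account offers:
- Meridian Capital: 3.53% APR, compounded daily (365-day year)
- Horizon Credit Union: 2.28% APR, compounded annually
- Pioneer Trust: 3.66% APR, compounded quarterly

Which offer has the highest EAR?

Meridian Capital: (1 + 0.0353/365)^365 − 1 = 3.593%
Horizon Credit Union: compounded annually, EAR = 2.280%
Pioneer Trust: (1 + 0.0366/4)^4 − 1 = 3.711%
The highest effective annual rate is Pioneer Trust at 3.711%.

Pioneer Trust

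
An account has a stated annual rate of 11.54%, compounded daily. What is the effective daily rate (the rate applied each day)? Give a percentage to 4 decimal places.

0.0316%

With a nominal annual rate compounded daily, the periodic rate is the nominal rate divided by 365.
i = 0.1154 / 365 = 0.0003162 = 0.0316%.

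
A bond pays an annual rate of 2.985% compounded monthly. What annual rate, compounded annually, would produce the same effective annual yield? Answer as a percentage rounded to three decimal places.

3.026%

EAR = (1 + 0.02985/12)^12 − 1 = 0.030262.
Compounded annually, the equivalent nominal rate is the EAR itself: 3.026%.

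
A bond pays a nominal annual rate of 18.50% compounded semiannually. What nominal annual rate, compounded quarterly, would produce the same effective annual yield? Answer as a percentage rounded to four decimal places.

18.0909%

EAR = (1 + 0.1850/2)^2 − 1 = 0.193556.
Solve (1 + r/4)^4 = 1.193556: r/4 = 1.193556^(1/4) − 1 = 0.045227, so r = 0.180909 = 18.0909%.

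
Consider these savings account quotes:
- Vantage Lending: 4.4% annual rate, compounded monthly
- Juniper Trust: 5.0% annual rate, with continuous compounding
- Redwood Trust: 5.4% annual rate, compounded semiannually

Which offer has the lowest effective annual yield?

Vantage Lending

Vantage Lending: (1 + 0.044/12)^12 − 1 = 4.490%
Juniper Trust: e^0.050 − 1 = 5.127%
Redwood Trust: (1 + 0.054/2)^2 − 1 = 5.473%
The lowest effective annual rate is Vantage Lending at 4.490%.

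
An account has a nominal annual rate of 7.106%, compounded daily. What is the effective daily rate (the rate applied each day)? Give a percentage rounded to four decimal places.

0.0195%

With a nominal annual rate compounded daily, the periodic rate is the nominal rate divided by 365.
i = 0.07106 / 365 = 0.0001947 = 0.0195%.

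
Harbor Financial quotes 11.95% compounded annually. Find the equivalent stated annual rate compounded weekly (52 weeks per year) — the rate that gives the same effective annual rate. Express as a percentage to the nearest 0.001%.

Compounded annually, EAR = nominal = 0.119500.
Solve (1 + r/52)^52 = 1.119500: r/52 = 1.119500^(1/52) − 1 = 0.002173, so r = 0.113005 = 11.300%.

11.300%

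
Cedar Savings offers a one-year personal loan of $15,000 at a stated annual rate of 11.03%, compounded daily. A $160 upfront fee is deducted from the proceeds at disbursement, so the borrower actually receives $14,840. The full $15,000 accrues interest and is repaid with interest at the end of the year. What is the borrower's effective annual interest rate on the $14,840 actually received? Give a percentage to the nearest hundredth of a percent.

Amount owed after one year: 15,000 × (1 + 0.1103/365)^365 = 15,000 × 1.116594 = $16,748.92.
Effective rate on net proceeds: 16,748.92 / 14,840 − 1 = 0.128633 = 12.86%.

12.86%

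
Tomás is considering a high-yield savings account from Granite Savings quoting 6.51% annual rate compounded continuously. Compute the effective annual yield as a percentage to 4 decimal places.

6.7266%

With continuous compounding, EAR = e^0.0651 − 1.
e^0.0651 = 1.067266, so EAR = 0.067266 = 6.7266%.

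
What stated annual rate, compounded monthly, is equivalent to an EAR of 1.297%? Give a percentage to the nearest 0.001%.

(1 + r/12)^12 − 1 = 0.01297, so 1 + r/12 = 1.01297^(1/12).
r/12 = 0.001074, so r = 0.012894 = 1.289%.

1.289%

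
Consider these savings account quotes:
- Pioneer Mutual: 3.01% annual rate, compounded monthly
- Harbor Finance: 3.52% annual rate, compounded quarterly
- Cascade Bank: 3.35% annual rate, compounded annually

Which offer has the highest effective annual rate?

Harbor Finance

Pioneer Mutual: (1 + 0.0301/12)^12 − 1 = 3.052%
Harbor Finance: (1 + 0.0352/4)^4 − 1 = 3.567%
Cascade Bank: compounded annually, EAR = 3.350%
The highest effective annual rate is Harbor Finance at 3.567%.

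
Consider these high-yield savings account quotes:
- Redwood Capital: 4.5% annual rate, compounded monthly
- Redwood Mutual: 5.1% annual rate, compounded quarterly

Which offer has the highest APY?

Redwood Capital: (1 + 0.045/12)^12 − 1 = 4.594%
Redwood Mutual: (1 + 0.051/4)^4 − 1 = 5.198%
The highest effective annual rate is Redwood Mutual at 5.198%.

Redwood Mutual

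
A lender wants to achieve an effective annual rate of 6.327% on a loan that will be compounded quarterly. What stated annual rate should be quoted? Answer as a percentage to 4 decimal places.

6.1822%

(1 + r/4)^4 − 1 = 0.06327, so 1 + r/4 = 1.06327^(1/4).
r/4 = 0.015455, so r = 0.061822 = 6.1822%.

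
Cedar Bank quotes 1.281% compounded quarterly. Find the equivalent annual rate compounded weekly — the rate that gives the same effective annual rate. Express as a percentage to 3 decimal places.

EAR = (1 + 0.01281/4)^4 − 1 = 0.012872.
Solve (1 + r/52)^52 = 1.012872: r/52 = 1.012872^(1/52) − 1 = 0.000246, so r = 0.012791 = 1.279%.

1.279%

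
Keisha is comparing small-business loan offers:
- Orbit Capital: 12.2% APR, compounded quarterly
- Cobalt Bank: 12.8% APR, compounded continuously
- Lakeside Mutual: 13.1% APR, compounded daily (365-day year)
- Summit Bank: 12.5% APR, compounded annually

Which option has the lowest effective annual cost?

Summit Bank

Orbit Capital: (1 + 0.122/4)^4 − 1 = 12.770%
Cobalt Bank: e^0.128 − 1 = 13.655%
Lakeside Mutual: (1 + 0.131/365)^365 − 1 = 13.994%
Summit Bank: compounded annually, EAR = 12.500%
The lowest effective annual rate is Summit Bank at 12.500%.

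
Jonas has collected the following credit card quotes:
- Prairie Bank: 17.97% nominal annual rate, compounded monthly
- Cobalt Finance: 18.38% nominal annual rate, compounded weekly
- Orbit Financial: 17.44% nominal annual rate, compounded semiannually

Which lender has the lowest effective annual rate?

Orbit Financial

Prairie Bank: (1 + 0.1797/12)^12 − 1 = 19.526%
Cobalt Finance: (1 + 0.1838/52)^52 − 1 = 20.139%
Orbit Financial: (1 + 0.1744/2)^2 − 1 = 18.200%
The lowest effective annual rate is Orbit Financial at 18.200%.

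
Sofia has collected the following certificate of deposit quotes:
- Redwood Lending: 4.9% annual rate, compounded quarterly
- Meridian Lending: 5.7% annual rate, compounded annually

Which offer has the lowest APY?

Redwood Lending

Redwood Lending: (1 + 0.049/4)^4 − 1 = 4.991%
Meridian Lending: compounded annually, EAR = 5.700%
The lowest effective annual rate is Redwood Lending at 4.991%.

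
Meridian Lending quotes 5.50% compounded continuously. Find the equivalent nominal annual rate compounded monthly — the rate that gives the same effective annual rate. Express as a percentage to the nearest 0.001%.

EAR under continuous compounding: e^0.0550 − 1 = 0.056541.
Solve (1 + r/12)^12 = 1.056541: r/12 = 1.056541^(1/12) − 1 = 0.004594, so r = 0.055126 = 5.513%.

5.513%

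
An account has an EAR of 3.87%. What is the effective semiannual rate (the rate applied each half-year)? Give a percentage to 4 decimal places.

1.9166%

The per-half-year rate i satisfies (1 + i)^2 = 1 + 0.0387.
i = 1.0387^(1/2) − 1 = 0.0191663 = 1.9166%.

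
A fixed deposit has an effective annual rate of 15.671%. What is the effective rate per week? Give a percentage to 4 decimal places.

0.2804%

The per-week rate i satisfies (1 + i)^52 = 1 + 0.15671.
i = 1.15671^(1/52) − 1 = 0.0028035 = 0.2804%.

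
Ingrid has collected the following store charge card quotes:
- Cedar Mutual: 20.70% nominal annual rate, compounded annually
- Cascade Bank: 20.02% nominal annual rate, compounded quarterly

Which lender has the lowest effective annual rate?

Cedar Mutual: compounded annually, EAR = 20.700%
Cascade Bank: (1 + 0.2002/4)^4 − 1 = 21.574%
The lowest effective annual rate is Cedar Mutual at 20.700%.

Cedar Mutual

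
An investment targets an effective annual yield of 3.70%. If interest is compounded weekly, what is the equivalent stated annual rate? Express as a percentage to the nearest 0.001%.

(1 + r/52)^52 − 1 = 0.0370, so 1 + r/52 = 1.0370^(1/52).
r/52 = 0.000699, so r = 0.036345 = 3.634%.

3.634%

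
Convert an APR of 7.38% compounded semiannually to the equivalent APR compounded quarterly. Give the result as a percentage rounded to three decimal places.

7.313%

EAR = (1 + 0.0738/2)^2 − 1 = 0.075162.
Solve (1 + r/4)^4 = 1.075162: r/4 = 1.075162^(1/4) − 1 = 0.018283, so r = 0.073131 = 7.313%.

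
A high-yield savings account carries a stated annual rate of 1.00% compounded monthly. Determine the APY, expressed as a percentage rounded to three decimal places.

1.005%

EAR = (1 + 0.0100/12)^12 − 1.
= 1.010046 − 1 = 1.005%.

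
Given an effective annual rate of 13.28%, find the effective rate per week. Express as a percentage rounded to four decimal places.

0.2401%

The per-week rate i satisfies (1 + i)^52 = 1 + 0.1328.
i = 1.1328^(1/52) − 1 = 0.0024008 = 0.2401%.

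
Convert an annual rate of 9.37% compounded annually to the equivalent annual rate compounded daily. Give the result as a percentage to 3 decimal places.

Compounded annually, EAR = nominal = 0.093700.
Solve (1 + r/365)^365 = 1.093700: r/365 = 1.093700^(1/365) − 1 = 0.000245, so r = 0.089577 = 8.958%.

8.958%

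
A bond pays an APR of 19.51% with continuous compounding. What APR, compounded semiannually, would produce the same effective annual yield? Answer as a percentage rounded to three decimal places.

20.493%

EAR under continuous compounding: e^0.1951 − 1 = 0.215433.
Solve (1 + r/2)^2 = 1.215433: r/2 = 1.215433^(1/2) − 1 = 0.102467, so r = 0.204933 = 20.493%.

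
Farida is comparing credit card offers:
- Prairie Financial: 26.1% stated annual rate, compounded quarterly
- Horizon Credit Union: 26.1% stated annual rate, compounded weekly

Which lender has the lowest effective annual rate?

Prairie Financial: (1 + 0.261/4)^4 − 1 = 28.767%
Horizon Credit Union: (1 + 0.261/52)^52 − 1 = 29.738%
The lowest effective annual rate is Prairie Financial at 28.767%.

Prairie Financial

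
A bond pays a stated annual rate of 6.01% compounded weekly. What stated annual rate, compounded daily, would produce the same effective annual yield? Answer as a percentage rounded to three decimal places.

EAR = (1 + 0.0601/52)^52 − 1 = 0.061906.
Solve (1 + r/365)^365 = 1.061906: r/365 = 1.061906^(1/365) − 1 = 0.000165, so r = 0.060070 = 6.007%.

6.007%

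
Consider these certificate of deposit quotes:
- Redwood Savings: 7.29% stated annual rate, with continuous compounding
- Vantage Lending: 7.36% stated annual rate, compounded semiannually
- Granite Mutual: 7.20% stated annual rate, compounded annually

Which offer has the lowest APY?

Granite Mutual

Redwood Savings: e^0.0729 − 1 = 7.562%
Vantage Lending: (1 + 0.0736/2)^2 − 1 = 7.495%
Granite Mutual: compounded annually, EAR = 7.200%
The lowest effective annual rate is Granite Mutual at 7.200%.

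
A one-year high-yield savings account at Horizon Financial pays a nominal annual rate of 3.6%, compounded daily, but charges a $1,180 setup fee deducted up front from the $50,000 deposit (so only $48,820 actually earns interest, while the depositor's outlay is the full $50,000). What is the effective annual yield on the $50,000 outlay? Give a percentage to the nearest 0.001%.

1.219%

Value after one year: 48,820 × (1 + 0.036/365)^365 = 48,820 × 1.036654 = $50,609.45.
Effective yield on the $50,000 outlay: 50,609.45 / 50,000 − 1 = 0.012189 = 1.219%.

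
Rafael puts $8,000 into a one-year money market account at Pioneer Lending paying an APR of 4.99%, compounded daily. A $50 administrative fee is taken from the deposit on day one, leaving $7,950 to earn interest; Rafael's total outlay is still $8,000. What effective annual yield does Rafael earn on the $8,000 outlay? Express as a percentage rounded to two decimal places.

Value after one year: 7,950 × (1 + 0.0499/365)^365 = 7,950 × 1.051162 = $8,356.74.
Effective yield on the $8,000 outlay: 8,356.74 / 8,000 − 1 = 0.044593 = 4.46%.

4.46%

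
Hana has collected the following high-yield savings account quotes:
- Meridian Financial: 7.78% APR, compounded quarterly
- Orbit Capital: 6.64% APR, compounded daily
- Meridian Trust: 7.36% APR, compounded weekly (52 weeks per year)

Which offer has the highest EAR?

Meridian Financial

Meridian Financial: (1 + 0.0778/4)^4 − 1 = 8.010%
Orbit Capital: (1 + 0.0664/365)^365 − 1 = 6.865%
Meridian Trust: (1 + 0.0736/52)^52 − 1 = 7.632%
The highest effective annual rate is Meridian Financial at 8.010%.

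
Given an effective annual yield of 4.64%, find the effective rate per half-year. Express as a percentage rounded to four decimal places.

2.2937%

The per-half-year rate i satisfies (1 + i)^2 = 1 + 0.0464.
i = 1.0464^(1/2) − 1 = 0.0229369 = 2.2937%.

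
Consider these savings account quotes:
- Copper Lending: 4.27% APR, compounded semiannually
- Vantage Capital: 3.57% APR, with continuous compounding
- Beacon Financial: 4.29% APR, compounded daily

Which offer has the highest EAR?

Beacon Financial

Copper Lending: (1 + 0.0427/2)^2 − 1 = 4.316%
Vantage Capital: e^0.0357 − 1 = 3.634%
Beacon Financial: (1 + 0.0429/365)^365 − 1 = 4.383%
The highest effective annual rate is Beacon Financial at 4.383%.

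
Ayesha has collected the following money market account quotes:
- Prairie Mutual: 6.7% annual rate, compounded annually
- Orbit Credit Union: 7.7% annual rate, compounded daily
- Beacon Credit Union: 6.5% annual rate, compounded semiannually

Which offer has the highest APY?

Prairie Mutual: compounded annually, EAR = 6.700%
Orbit Credit Union: (1 + 0.077/365)^365 − 1 = 8.003%
Beacon Credit Union: (1 + 0.065/2)^2 − 1 = 6.606%
The highest effective annual rate is Orbit Credit Union at 8.003%.

Orbit Credit Union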